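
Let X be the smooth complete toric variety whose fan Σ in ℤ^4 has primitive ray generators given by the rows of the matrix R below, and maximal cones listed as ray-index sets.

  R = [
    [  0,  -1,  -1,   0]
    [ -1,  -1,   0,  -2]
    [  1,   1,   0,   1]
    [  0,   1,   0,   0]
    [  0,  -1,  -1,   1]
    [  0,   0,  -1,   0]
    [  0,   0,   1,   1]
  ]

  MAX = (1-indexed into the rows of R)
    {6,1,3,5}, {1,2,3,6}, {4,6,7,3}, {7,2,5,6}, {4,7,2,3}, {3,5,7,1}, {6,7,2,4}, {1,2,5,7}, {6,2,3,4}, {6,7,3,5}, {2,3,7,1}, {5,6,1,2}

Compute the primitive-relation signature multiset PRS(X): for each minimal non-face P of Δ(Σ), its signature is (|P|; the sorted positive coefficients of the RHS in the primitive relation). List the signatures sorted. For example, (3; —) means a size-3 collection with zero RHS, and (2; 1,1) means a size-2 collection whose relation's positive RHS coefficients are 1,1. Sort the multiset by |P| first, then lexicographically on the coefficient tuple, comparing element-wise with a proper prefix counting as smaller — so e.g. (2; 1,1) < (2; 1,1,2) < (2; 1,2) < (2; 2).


5 minimal non-faces of Δ(Σ) (on 7 rays):

  P={1,4}:  v_{1} + v_{4} = v_{6}  ⇒ sig = (2; 1)
  P={4,5}:  v_{4} + v_{5} = 2·v_{6} + v_{7}  ⇒ sig = (2; 1,2)
  P={1,6,7}:  v_{1} + v_{6} + v_{7} = v_{5}  ⇒ sig = (3; 1)
  P={2,3,5}:  v_{2} + v_{3} + v_{5} = v_{1}  ⇒ sig = (3; 1)
  P={2,3,6,7}:  v_{2} + v_{3} + v_{6} + v_{7} = 0  ⇒ sig = (4; —)

so the primitive-relation signature multiset is
    (2; 1)
    (2; 1,2)
    (3; 1)
    (3; 1)
    (4; —)


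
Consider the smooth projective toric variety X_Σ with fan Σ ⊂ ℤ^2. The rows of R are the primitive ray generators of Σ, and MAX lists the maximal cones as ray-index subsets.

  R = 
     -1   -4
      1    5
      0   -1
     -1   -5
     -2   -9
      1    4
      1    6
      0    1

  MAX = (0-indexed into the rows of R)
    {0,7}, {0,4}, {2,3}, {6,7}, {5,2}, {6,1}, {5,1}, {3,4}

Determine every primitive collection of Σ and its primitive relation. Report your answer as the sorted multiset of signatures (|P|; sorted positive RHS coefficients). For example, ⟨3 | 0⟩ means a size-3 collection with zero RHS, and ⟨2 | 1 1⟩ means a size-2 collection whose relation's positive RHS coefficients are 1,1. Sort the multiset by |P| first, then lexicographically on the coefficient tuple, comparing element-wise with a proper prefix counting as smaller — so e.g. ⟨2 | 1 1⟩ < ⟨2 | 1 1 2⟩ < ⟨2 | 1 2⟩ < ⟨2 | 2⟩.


Minimal non-faces — 20 found among 8 rays, 8 max cones:

  • {0,5}:  v_{0} + v_{5} = 0  ⟹  sig = ⟨2 | 0⟩
  • {1,3}:  v_{1} + v_{3} = 0  ⟹  sig = ⟨2 | 0⟩
  • {2,7}:  v_{2} + v_{7} = 0  ⟹  sig = ⟨2 | 0⟩
  • {0,1}:  v_{0} + v_{1} = v_{7}  ⟹  sig = ⟨2 | 1⟩
  • {0,2}:  v_{0} + v_{2} = v_{3}  ⟹  sig = ⟨2 | 1⟩
  • {0,3}:  v_{0} + v_{3} = v_{4}  ⟹  sig = ⟨2 | 1⟩
  • {1,2}:  v_{1} + v_{2} = v_{5}  ⟹  sig = ⟨2 | 1⟩
  • {1,4}:  v_{1} + v_{4} = v_{0}  ⟹  sig = ⟨2 | 1⟩
  • {1,7}:  v_{1} + v_{7} = v_{6}  ⟹  sig = ⟨2 | 1⟩
  • {2,6}:  v_{2} + v_{6} = v_{1}  ⟹  sig = ⟨2 | 1⟩
  • {3,5}:  v_{3} + v_{5} = v_{2}  ⟹  sig = ⟨2 | 1⟩
  • {3,6}:  v_{3} + v_{6} = v_{7}  ⟹  sig = ⟨2 | 1⟩
  • {3,7}:  v_{3} + v_{7} = v_{0}  ⟹  sig = ⟨2 | 1⟩
  • {4,5}:  v_{4} + v_{5} = v_{3}  ⟹  sig = ⟨2 | 1⟩
  • {5,7}:  v_{5} + v_{7} = v_{1}  ⟹  sig = ⟨2 | 1⟩
  • {4,6}:  v_{4} + v_{6} = v_{0} + v_{7}  ⟹  sig = ⟨2 | 1 1⟩
  • {0,6}:  v_{0} + v_{6} = 2·v_{7}  ⟹  sig = ⟨2 | 2⟩
  • {2,4}:  v_{2} + v_{4} = 2·v_{3}  ⟹  sig = ⟨2 | 2⟩
  • {4,7}:  v_{4} + v_{7} = 2·v_{0}  ⟹  sig = ⟨2 | 2⟩
  • {5,6}:  v_{5} + v_{6} = 2·v_{1}  ⟹  sig = ⟨2 | 2⟩

Hence PRS(X_Σ) =
[⟨2 | 0⟩, ⟨2 | 0⟩, ⟨2 | 0⟩, ⟨2 | 1⟩, ⟨2 | 1⟩, ⟨2 | 1⟩, ⟨2 | 1⟩, ⟨2 | 1⟩, ⟨2 | 1⟩, ⟨2 | 1⟩, ⟨2 | 1⟩, ⟨2 | 1⟩, ⟨2 | 1⟩, ⟨2 | 1⟩, ⟨2 | 1⟩, ⟨2 | 1 1⟩, ⟨2 | 2⟩, ⟨2 | 2⟩, ⟨2 | 2⟩, ⟨2 | 2⟩]


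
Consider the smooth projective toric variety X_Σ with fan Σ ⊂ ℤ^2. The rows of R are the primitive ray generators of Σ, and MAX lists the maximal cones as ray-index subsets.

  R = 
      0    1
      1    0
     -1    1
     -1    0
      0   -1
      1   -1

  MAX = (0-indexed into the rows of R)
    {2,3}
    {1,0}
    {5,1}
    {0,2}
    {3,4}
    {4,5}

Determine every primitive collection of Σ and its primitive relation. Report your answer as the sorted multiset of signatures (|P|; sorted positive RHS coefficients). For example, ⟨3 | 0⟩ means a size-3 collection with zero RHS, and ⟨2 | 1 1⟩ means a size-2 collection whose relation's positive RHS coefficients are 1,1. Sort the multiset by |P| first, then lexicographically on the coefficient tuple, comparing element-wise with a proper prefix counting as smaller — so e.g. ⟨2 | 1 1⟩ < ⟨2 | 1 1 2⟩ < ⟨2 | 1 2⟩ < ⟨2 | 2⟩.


Σ has 9 primitive collections:

  • {0,4}:  v_{0} + v_{4} = 0 ; sig = ⟨2 | 0⟩
  • {1,3}:  v_{1} + v_{3} = 0 ; sig = ⟨2 | 0⟩
  • {2,5}:  v_{2} + v_{5} = 0 ; sig = ⟨2 | 0⟩
  • {0,3}:  v_{0} + v_{3} = v_{2} ; sig = ⟨2 | 1⟩
  • {0,5}:  v_{0} + v_{5} = v_{1} ; sig = ⟨2 | 1⟩
  • {1,2}:  v_{1} + v_{2} = v_{0} ; sig = ⟨2 | 1⟩
  • {1,4}:  v_{1} + v_{4} = v_{5} ; sig = ⟨2 | 1⟩
  • {2,4}:  v_{2} + v_{4} = v_{3} ; sig = ⟨2 | 1⟩
  • {3,5}:  v_{3} + v_{5} = v_{4} ; sig = ⟨2 | 1⟩

Sorted signature multiset PRS(X):
[⟨2 | 0⟩, ⟨2 | 0⟩, ⟨2 | 0⟩, ⟨2 | 1⟩, ⟨2 | 1⟩, ⟨2 | 1⟩, ⟨2 | 1⟩, ⟨2 | 1⟩, ⟨2 | 1⟩]


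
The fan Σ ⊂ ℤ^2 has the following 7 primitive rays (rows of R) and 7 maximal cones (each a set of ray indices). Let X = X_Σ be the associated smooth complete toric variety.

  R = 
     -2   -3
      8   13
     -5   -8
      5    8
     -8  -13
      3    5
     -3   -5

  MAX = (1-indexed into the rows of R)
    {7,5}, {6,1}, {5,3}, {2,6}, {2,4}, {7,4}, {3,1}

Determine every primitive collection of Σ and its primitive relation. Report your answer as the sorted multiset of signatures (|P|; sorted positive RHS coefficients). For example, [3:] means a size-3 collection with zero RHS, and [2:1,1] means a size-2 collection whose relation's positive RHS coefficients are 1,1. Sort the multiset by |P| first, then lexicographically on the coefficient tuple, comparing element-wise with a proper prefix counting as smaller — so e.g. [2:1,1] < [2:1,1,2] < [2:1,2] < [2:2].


|primitive collections| = 14. Relations:

  P = {2,5}:  v_{2} + v_{5} = 0 — sig = [2:]
  P = {3,4}:  v_{3} + v_{4} = 0 — sig = [2:]
  P = {6,7}:  v_{6} + v_{7} = 0 — sig = [2:]
  P = {1,4}:  v_{1} + v_{4} = v_{6} — sig = [2:1]
  P = {1,7}:  v_{1} + v_{7} = v_{3} — sig = [2:1]
  P = {2,3}:  v_{2} + v_{3} = v_{6} — sig = [2:1]
  P = {2,7}:  v_{2} + v_{7} = v_{4} — sig = [2:1]
  P = {3,6}:  v_{3} + v_{6} = v_{1} — sig = [2:1]
  P = {3,7}:  v_{3} + v_{7} = v_{5} — sig = [2:1]
  P = {4,5}:  v_{4} + v_{5} = v_{7} — sig = [2:1]
  P = {4,6}:  v_{4} + v_{6} = v_{2} — sig = [2:1]
  P = {5,6}:  v_{5} + v_{6} = v_{3} — sig = [2:1]
  P = {1,2}:  v_{1} + v_{2} = 2·v_{6} — sig = [2:2]
  P = {1,5}:  v_{1} + v_{5} = 2·v_{3} — sig = [2:2]

Hence PRS(X_Σ) =
{ [2:] ×3,  [2:1] ×9,  [2:2] ×2 }


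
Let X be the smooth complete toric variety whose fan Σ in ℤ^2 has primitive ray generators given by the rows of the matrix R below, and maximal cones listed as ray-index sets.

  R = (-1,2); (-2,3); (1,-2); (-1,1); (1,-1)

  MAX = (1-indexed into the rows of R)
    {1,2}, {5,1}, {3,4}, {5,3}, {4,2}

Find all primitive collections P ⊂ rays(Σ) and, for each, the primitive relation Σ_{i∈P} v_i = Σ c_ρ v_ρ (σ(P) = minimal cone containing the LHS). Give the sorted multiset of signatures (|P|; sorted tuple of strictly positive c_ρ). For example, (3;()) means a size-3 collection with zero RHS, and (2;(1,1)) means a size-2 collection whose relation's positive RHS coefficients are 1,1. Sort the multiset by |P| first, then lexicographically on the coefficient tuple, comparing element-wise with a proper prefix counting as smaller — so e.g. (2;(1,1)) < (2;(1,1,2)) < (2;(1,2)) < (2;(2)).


|primitive collections| = 5. Relations:

  P={1,3}:  v_{1} + v_{3} = 0  ⇒ sig = (2;())
  P={4,5}:  v_{4} + v_{5} = 0  ⇒ sig = (2;())
  P={1,4}:  v_{1} + v_{4} = v_{2}  ⇒ sig = (2;(1))
  P={2,3}:  v_{2} + v_{3} = v_{4}  ⇒ sig = (2;(1))
  P={2,5}:  v_{2} + v_{5} = v_{1}  ⇒ sig = (2;(1))

so the primitive-relation signature multiset is
    (2;())
    (2;())
    (2;(1))
    (2;(1))
    (2;(1))


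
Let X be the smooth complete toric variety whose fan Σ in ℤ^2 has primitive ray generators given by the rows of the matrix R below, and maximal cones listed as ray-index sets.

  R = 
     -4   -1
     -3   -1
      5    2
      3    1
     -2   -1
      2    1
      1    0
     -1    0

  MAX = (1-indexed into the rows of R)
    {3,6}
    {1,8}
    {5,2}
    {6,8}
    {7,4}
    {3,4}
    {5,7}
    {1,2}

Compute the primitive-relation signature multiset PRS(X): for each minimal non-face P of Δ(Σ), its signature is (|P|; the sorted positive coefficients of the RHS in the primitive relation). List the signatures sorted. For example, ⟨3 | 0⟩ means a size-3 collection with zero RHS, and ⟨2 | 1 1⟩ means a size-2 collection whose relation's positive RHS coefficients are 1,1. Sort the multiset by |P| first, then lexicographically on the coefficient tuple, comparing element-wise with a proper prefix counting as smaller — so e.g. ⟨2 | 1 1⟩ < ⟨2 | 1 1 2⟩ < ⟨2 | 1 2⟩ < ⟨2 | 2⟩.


20 collections generate NE(X_Σ); each relation:

  P={2,4}:  v_{2} + v_{4} = 0  ⇒ sig = ⟨2 | 0⟩
  P={5,6}:  v_{5} + v_{6} = 0  ⇒ sig = ⟨2 | 0⟩
  P={7,8}:  v_{7} + v_{8} = 0  ⇒ sig = ⟨2 | 0⟩
  P={1,4}:  v_{1} + v_{4} = v_{8}  ⇒ sig = ⟨2 | 1⟩
  P={1,7}:  v_{1} + v_{7} = v_{2}  ⇒ sig = ⟨2 | 1⟩
  P={2,3}:  v_{2} + v_{3} = v_{6}  ⇒ sig = ⟨2 | 1⟩
  P={2,6}:  v_{2} + v_{6} = v_{8}  ⇒ sig = ⟨2 | 1⟩
  P={2,7}:  v_{2} + v_{7} = v_{5}  ⇒ sig = ⟨2 | 1⟩
  P={2,8}:  v_{2} + v_{8} = v_{1}  ⇒ sig = ⟨2 | 1⟩
  P={3,5}:  v_{3} + v_{5} = v_{4}  ⇒ sig = ⟨2 | 1⟩
  P={4,5}:  v_{4} + v_{5} = v_{7}  ⇒ sig = ⟨2 | 1⟩
  P={4,6}:  v_{4} + v_{6} = v_{3}  ⇒ sig = ⟨2 | 1⟩
  P={4,8}:  v_{4} + v_{8} = v_{6}  ⇒ sig = ⟨2 | 1⟩
  P={5,8}:  v_{5} + v_{8} = v_{2}  ⇒ sig = ⟨2 | 1⟩
  P={6,7}:  v_{6} + v_{7} = v_{4}  ⇒ sig = ⟨2 | 1⟩
  P={1,3}:  v_{1} + v_{3} = v_{6} + v_{8}  ⇒ sig = ⟨2 | 1 1⟩
  P={1,5}:  v_{1} + v_{5} = 2·v_{2}  ⇒ sig = ⟨2 | 2⟩
  P={1,6}:  v_{1} + v_{6} = 2·v_{8}  ⇒ sig = ⟨2 | 2⟩
  P={3,7}:  v_{3} + v_{7} = 2·v_{4}  ⇒ sig = ⟨2 | 2⟩
  P={3,8}:  v_{3} + v_{8} = 2·v_{6}  ⇒ sig = ⟨2 | 2⟩

so the primitive-relation signature multiset is
    |P|=2: 20 collections, coeffs (), (), (), (1), (1), (1), (1), (1), (1), (1), (1), (1), (1), (1), (1), (1,1), (2), (2), (2), (2)


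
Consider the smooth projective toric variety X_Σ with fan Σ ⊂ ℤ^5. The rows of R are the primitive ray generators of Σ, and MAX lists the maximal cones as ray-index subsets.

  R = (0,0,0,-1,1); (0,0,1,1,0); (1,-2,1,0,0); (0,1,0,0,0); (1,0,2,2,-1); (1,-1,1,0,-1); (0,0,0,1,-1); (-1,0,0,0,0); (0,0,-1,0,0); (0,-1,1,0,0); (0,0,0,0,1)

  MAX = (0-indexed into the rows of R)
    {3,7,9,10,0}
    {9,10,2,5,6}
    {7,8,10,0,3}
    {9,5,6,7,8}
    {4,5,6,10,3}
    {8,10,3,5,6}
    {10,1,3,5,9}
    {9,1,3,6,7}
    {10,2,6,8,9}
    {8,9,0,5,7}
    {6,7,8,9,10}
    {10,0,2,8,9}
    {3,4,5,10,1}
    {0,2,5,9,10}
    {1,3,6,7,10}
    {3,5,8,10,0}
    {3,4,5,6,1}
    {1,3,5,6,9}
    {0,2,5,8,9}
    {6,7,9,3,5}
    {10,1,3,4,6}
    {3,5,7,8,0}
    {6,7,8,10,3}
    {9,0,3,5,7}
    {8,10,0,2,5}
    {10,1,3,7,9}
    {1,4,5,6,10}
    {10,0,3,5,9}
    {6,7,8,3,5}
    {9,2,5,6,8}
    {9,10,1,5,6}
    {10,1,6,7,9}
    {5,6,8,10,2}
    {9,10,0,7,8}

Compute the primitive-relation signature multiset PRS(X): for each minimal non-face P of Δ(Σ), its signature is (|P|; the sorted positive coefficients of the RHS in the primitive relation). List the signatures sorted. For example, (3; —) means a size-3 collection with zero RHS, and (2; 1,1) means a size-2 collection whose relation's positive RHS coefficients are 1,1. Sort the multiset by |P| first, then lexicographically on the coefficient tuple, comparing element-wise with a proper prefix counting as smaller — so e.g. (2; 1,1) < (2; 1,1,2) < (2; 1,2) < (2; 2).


The 17 primitive collections of Σ (r=11, n=5):

  {0,6}:  v_{0} + v_{6} = 0  ⇒ sig = (2; —)
  {1,8}:  v_{1} + v_{8} = v_{6} + v_{10}  ⇒ sig = (2; 1,1)
  {2,3}:  v_{2} + v_{3} = v_{5} + v_{10}  ⇒ sig = (2; 1,1)
  {0,1}:  v_{0} + v_{1} = v_{3} + v_{9} + v_{10}  ⇒ sig = (2; 1,1,1)
  {0,4}:  v_{0} + v_{4} = v_{1} + v_{3} + v_{5} + v_{10}  ⇒ sig = (2; 1,1,1,1)
  {4,7}:  v_{4} + v_{7} = v_{1} + v_{3} + v_{6} + v_{9}  ⇒ sig = (2; 1,1,1,1)
  {1,2}:  v_{1} + v_{2} = v_{5} + v_{6} + v_{9} + 2·v_{10}  ⇒ sig = (2; 1,1,1,2)
  {2,4}:  v_{2} + v_{4} = v_{1} + 2·v_{5} + v_{6} + 2·v_{10}  ⇒ sig = (2; 1,1,2,2)
  {4,8}:  v_{4} + v_{8} = v_{3} + v_{5} + 2·v_{6} + 2·v_{10}  ⇒ sig = (2; 1,1,2,2)
  {2,7}:  v_{2} + v_{7} = v_{8} + 2·v_{9}  ⇒ sig = (2; 1,2)
  {4,9}:  v_{4} + v_{9} = 2·v_{1} + v_{5}  ⇒ sig = (2; 1,2)
  {3,8,9}:  v_{3} + v_{8} + v_{9} = 0  ⇒ sig = (3; —)
  {5,7,10}:  v_{5} + v_{7} + v_{10} = v_{9}  ⇒ sig = (3; 1)
  {1,5,7}:  v_{1} + v_{5} + v_{7} = v_{3} + v_{6} + 2·v_{9}  ⇒ sig = (3; 1,1,2)
  {3,6,9,10}:  v_{3} + v_{6} + v_{9} + v_{10} = v_{1}  ⇒ sig = (4; 1)
  {5,8,9,10}:  v_{5} + v_{8} + v_{9} + v_{10} = v_{2}  ⇒ sig = (4; 1)
  {1,3,5,6,10}:  v_{1} + v_{3} + v_{5} + v_{6} + v_{10} = v_{4}  ⇒ sig = (5; 1)

Sorted signature multiset PRS(X):
[(2; —), (2; 1,1), (2; 1,1), (2; 1,1,1), (2; 1,1,1,1), (2; 1,1,1,1), (2; 1,1,1,2), (2; 1,1,2,2), (2; 1,1,2,2), (2; 1,2), (2; 1,2), (3; —), (3; 1), (3; 1,1,2), (4; 1), (4; 1), (5; 1)]


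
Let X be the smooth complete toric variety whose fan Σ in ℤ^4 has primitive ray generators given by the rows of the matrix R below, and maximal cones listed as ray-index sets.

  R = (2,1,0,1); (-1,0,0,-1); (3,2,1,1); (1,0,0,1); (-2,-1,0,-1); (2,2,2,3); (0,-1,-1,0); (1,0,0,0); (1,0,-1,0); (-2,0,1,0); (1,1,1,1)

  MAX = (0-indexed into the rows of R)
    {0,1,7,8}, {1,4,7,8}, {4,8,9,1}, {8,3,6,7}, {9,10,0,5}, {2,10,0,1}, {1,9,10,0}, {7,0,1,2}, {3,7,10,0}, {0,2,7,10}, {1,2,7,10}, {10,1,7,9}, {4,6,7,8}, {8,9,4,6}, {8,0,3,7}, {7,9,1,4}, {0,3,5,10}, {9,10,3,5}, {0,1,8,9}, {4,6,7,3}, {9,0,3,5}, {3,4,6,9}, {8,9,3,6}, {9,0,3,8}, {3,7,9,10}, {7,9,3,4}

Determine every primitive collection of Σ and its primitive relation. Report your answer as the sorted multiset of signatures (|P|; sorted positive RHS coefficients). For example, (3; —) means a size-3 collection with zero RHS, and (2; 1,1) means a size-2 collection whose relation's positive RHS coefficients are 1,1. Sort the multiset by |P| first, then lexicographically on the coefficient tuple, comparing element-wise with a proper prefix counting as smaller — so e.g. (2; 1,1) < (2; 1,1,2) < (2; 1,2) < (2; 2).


Σ has 24 primitive collections:

  • {0,4}:  v_{0} + v_{4} = 0  so sig = (2; —)
  • {1,3}:  v_{1} + v_{3} = 0  so sig = (2; —)
  • {6,10}:  v_{6} + v_{10} = v_{3}  so sig = (2; 1)
  • {8,10}:  v_{8} + v_{10} = v_{0}  so sig = (2; 1)
  • {0,6}:  v_{0} + v_{6} = v_{3} + v_{8}  so sig = (2; 1,1)
  • {1,6}:  v_{1} + v_{6} = v_{4} + v_{8}  so sig = (2; 1,1)
  • {2,6}:  v_{2} + v_{6} = v_{0} + v_{7}  so sig = (2; 1,1)
  • {4,10}:  v_{4} + v_{10} = v_{7} + v_{9}  so sig = (2; 1,1)
  • {1,5}:  v_{1} + v_{5} = v_{0} + v_{9} + v_{10}  so sig = (2; 1,1,1)
  • {2,3}:  v_{2} + v_{3} = v_{0} + v_{7} + v_{10}  so sig = (2; 1,1,1)
  • {2,4}:  v_{2} + v_{4} = v_{1} + v_{7} + v_{10}  so sig = (2; 1,1,1)
  • {4,5}:  v_{4} + v_{5} = v_{3} + v_{9} + v_{10}  so sig = (2; 1,1,1)
  • {2,8}:  v_{2} + v_{8} = 2·v_{0} + v_{1} + v_{7}  so sig = (2; 1,1,2)
  • {5,6}:  v_{5} + v_{6} = v_{0} + 2·v_{3} + v_{9}  so sig = (2; 1,1,2)
  • {5,8}:  v_{5} + v_{8} = 2·v_{0} + v_{3} + v_{9}  so sig = (2; 1,1,2)
  • {2,9}:  v_{2} + v_{9} = v_{1} + 2·v_{10}  so sig = (2; 1,2)
  • {5,7}:  v_{5} + v_{7} = v_{3} + 2·v_{10}  so sig = (2; 1,2)
  • {2,5}:  v_{2} + v_{5} = v_{0} + 3·v_{10}  so sig = (2; 1,3)
  • {7,8,9}:  v_{7} + v_{8} + v_{9} = 0  so sig = (3; —)
  • {0,7,9}:  v_{0} + v_{7} + v_{9} = v_{10}  so sig = (3; 1)
  • {3,4,8}:  v_{3} + v_{4} + v_{8} = v_{6}  so sig = (3; 1)
  • {6,7,9}:  v_{6} + v_{7} + v_{9} = v_{3} + v_{4}  so sig = (3; 1,1)
  • {0,1,7,10}:  v_{0} + v_{1} + v_{7} + v_{10} = v_{2}  so sig = (4; 1)
  • {0,3,9,10}:  v_{0} + v_{3} + v_{9} + v_{10} = v_{5}  so sig = (4; 1)

Sorted signature multiset PRS(X):
{ (2; —) ×2,  (2; 1) ×2,  (2; 1,1) ×4,  (2; 1,1,1) ×4,  (2; 1,1,2) ×3,  (2; 1,2) ×2,  (2; 1,3),  (3; —),  (3; 1) ×2,  (3; 1,1),  (4; 1) ×2 }


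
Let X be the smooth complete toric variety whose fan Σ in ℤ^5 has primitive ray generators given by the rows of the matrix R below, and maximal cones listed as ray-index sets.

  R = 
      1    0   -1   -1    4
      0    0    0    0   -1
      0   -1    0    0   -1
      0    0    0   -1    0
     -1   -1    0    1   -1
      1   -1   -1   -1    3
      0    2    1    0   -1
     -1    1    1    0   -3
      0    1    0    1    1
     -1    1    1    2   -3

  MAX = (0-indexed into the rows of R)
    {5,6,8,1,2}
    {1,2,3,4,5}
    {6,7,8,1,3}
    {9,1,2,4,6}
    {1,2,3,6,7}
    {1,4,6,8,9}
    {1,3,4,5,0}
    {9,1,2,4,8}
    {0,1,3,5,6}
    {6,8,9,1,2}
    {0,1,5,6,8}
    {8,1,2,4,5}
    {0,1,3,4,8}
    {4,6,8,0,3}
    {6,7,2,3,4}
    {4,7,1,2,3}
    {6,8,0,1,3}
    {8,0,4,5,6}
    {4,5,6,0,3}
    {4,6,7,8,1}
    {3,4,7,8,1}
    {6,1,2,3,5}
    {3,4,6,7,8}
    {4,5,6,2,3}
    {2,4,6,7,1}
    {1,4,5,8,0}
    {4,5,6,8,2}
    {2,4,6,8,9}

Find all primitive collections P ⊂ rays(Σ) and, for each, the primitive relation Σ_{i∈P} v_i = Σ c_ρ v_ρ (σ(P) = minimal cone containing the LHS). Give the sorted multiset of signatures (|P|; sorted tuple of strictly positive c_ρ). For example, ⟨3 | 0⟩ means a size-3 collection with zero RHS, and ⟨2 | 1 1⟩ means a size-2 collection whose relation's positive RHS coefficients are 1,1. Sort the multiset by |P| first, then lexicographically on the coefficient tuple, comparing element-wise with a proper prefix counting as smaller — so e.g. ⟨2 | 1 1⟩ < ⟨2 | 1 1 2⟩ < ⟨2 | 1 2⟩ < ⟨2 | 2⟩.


14 minimal non-faces of Δ(Σ) (on 10 rays):

  P={0,2}:  v_{0} + v_{2} = v_{5} — sig = ⟨2 | 1⟩
  P={0,9}:  v_{0} + v_{9} = v_{8} — sig = ⟨2 | 1⟩
  P={5,7}:  v_{5} + v_{7} = v_{3} — sig = ⟨2 | 1⟩
  P={5,9}:  v_{5} + v_{9} = v_{2} + v_{8} — sig = ⟨2 | 1 1⟩
  P={3,9}:  v_{3} + v_{9} = v_{1} + v_{4} + v_{6} — sig = ⟨2 | 1 1 1⟩
  P={0,7}:  v_{0} + v_{7} = 2·v_{3} + v_{8} — sig = ⟨2 | 1 2⟩
  P={7,9}:  v_{7} + v_{9} = 2·v_{1} + 2·v_{4} + 2·v_{6} — sig = ⟨2 | 2 2 2⟩
  P={2,3,8}:  v_{2} + v_{3} + v_{8} = 0 — sig = ⟨3 | 0⟩
  P={3,5,8}:  v_{3} + v_{5} + v_{8} = v_{0} — sig = ⟨3 | 1⟩
  P={2,7,8}:  v_{2} + v_{7} + v_{8} = v_{1} + v_{4} + v_{6} — sig = ⟨3 | 1 1 1⟩
  P={1,4,5,6}:  v_{1} + v_{4} + v_{5} + v_{6} = 0 — sig = ⟨4 | 0⟩
  P={1,3,4,6}:  v_{1} + v_{3} + v_{4} + v_{6} = v_{7} — sig = ⟨4 | 1⟩
  P={0,1,4,6}:  v_{0} + v_{1} + v_{4} + v_{6} = v_{3} + v_{8} — sig = ⟨4 | 1 1⟩
  P={1,2,4,6,8}:  v_{1} + v_{2} + v_{4} + v_{6} + v_{8} = v_{9} — sig = ⟨5 | 1⟩

Sorted signature multiset PRS(X):
    |P|=2: 7 collections, coeffs (1), (1), (1), (1,1), (1,1,1), (1,2), (2,2,2)
    |P|=3: 3 collections, coeffs (), (1), (1,1,1)
    |P|=4: 3 collections, coeffs (), (1), (1,1)
    |P|=5: 1 collection, coeffs (1)


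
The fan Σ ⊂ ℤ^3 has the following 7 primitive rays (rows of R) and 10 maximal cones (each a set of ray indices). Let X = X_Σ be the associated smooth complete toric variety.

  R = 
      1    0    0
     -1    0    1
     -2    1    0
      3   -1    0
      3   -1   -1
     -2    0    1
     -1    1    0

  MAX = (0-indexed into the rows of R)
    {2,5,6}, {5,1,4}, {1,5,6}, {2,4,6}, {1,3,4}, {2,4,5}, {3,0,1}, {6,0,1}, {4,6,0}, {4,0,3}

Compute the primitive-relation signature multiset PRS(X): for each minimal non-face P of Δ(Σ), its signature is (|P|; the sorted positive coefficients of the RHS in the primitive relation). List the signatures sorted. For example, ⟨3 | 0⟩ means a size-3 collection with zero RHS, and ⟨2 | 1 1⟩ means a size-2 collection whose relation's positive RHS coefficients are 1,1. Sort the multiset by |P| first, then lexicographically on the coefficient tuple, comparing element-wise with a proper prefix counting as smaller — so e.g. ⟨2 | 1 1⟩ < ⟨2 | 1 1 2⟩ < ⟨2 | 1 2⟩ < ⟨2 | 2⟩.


Primitive collections (9):

  P={0,2}:  v_{0} + v_{2} = v_{6}  →  sig = ⟨2 | 1⟩
  P={0,5}:  v_{0} + v_{5} = v_{1}  →  sig = ⟨2 | 1⟩
  P={2,3}:  v_{2} + v_{3} = v_{0}  →  sig = ⟨2 | 1⟩
  P={1,2}:  v_{1} + v_{2} = v_{5} + v_{6}  →  sig = ⟨2 | 1 1⟩
  P={3,5}:  v_{3} + v_{5} = 2·v_{1} + v_{4}  →  sig = ⟨2 | 1 2⟩
  P={3,6}:  v_{3} + v_{6} = 2·v_{0}  →  sig = ⟨2 | 2⟩
  P={4,5,6}:  v_{4} + v_{5} + v_{6} = 0  →  sig = ⟨3 | 0⟩
  P={0,1,4}:  v_{0} + v_{1} + v_{4} = v_{3}  →  sig = ⟨3 | 1⟩
  P={1,4,6}:  v_{1} + v_{4} + v_{6} = v_{0}  →  sig = ⟨3 | 1⟩

Hence PRS(X_Σ) =
[⟨2 | 1⟩, ⟨2 | 1⟩, ⟨2 | 1⟩, ⟨2 | 1 1⟩, ⟨2 | 1 2⟩, ⟨2 | 2⟩, ⟨3 | 0⟩, ⟨3 | 1⟩, ⟨3 | 1⟩]


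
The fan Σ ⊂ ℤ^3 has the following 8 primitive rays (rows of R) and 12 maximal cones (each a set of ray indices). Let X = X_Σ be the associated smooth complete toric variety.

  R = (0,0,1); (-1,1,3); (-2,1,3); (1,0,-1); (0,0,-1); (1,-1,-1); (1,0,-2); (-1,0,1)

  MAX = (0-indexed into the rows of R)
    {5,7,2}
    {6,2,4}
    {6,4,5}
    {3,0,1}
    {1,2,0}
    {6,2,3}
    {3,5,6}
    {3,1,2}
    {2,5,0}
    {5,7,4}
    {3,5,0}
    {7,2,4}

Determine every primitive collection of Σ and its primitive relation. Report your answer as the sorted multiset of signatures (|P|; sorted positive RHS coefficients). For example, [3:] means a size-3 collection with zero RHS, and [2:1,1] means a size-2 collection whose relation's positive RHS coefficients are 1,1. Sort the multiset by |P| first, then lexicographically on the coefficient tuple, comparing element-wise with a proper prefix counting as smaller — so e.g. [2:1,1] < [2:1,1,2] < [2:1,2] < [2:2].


Δ(Σ) — 8 vertices, 14 min non-faces:

  {0,4}:  v_{0} + v_{4} = 0  so sig = [2:]
  {3,7}:  v_{3} + v_{7} = 0  so sig = [2:]
  {0,6}:  v_{0} + v_{6} = v_{3}  so sig = [2:1]
  {3,4}:  v_{3} + v_{4} = v_{6}  so sig = [2:1]
  {6,7}:  v_{6} + v_{7} = v_{4}  so sig = [2:1]
  {0,7}:  v_{0} + v_{7} = v_{2} + v_{5}  so sig = [2:1,1]
  {1,4}:  v_{1} + v_{4} = v_{2} + v_{3}  so sig = [2:1,1]
  {1,7}:  v_{1} + v_{7} = v_{0} + v_{2}  so sig = [2:1,1]
  {1,6}:  v_{1} + v_{6} = v_{2} + 2·v_{3}  so sig = [2:1,2]
  {1,5}:  v_{1} + v_{5} = 2·v_{0}  so sig = [2:2]
  {2,5,6}:  v_{2} + v_{5} + v_{6} = 0  so sig = [3:]
  {0,2,3}:  v_{0} + v_{2} + v_{3} = v_{1}  so sig = [3:1]
  {2,3,5}:  v_{2} + v_{3} + v_{5} = v_{0}  so sig = [3:1]
  {2,4,5}:  v_{2} + v_{4} + v_{5} = v_{7}  so sig = [3:1]

Hence PRS(X_Σ) =
    |P|=2: 10 collections, coeffs (), (), (1), (1), (1), (1,1), (1,1), (1,1), (1,2), (2)
    |P|=3: 4 collections, coeffs (), (1), (1), (1)


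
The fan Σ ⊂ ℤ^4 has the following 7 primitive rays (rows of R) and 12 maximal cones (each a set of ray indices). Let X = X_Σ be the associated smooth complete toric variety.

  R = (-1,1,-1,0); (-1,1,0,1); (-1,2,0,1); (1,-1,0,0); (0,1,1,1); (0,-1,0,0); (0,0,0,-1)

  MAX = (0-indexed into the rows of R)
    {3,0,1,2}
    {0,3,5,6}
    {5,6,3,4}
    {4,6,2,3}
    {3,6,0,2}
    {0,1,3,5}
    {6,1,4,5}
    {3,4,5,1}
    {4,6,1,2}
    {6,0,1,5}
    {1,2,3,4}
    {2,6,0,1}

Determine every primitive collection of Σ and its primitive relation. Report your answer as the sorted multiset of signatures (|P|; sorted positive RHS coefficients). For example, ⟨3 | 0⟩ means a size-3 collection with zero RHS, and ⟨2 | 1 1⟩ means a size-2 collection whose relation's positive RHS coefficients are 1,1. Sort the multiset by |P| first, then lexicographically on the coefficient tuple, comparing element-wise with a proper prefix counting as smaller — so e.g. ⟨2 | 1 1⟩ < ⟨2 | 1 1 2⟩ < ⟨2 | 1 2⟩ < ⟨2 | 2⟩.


3 collections generate NE(X_Σ); each relation:

  P={0,4}:  v_{0} + v_{4} = v_{2} ; sig = ⟨2 | 1⟩
  P={2,5}:  v_{2} + v_{5} = v_{1} ; sig = ⟨2 | 1⟩
  P={1,3,6}:  v_{1} + v_{3} + v_{6} = 0 ; sig = ⟨3 | 0⟩

Sorted signature multiset PRS(X):
    |P|=2: 2 collections, coeffs (1), (1)
    |P|=3: 1 collection, coeffs ()


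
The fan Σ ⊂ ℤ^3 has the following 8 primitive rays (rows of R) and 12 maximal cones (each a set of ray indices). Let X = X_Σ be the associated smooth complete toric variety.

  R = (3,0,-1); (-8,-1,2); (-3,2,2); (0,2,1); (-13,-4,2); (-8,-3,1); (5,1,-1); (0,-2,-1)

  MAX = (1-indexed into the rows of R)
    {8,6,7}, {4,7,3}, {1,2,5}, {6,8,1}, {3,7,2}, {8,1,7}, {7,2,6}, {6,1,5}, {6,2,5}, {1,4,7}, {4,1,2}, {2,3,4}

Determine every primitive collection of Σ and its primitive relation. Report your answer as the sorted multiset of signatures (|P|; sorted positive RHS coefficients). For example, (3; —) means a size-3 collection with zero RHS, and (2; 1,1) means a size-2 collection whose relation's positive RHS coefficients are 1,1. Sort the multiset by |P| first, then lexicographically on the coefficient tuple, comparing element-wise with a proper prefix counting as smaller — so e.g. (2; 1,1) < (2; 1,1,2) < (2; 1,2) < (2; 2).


The 14 primitive collections of Σ (r=8, n=3):

  • {4,8}:  v_{4} + v_{8} = 0 — sig = (2; —)
  • {1,3}:  v_{1} + v_{3} = v_{4} — sig = (2; 1)
  • {2,8}:  v_{2} + v_{8} = v_{6} — sig = (2; 1)
  • {4,6}:  v_{4} + v_{6} = v_{2} — sig = (2; 1)
  • {5,7}:  v_{5} + v_{7} = v_{6} — sig = (2; 1)
  • {3,8}:  v_{3} + v_{8} = v_{2} + v_{7} — sig = (2; 1,1)
  • {3,6}:  v_{3} + v_{6} = 2·v_{2} + v_{7} — sig = (2; 1,2)
  • {4,5}:  v_{4} + v_{5} = v_{1} + 2·v_{2} — sig = (2; 1,2)
  • {5,8}:  v_{5} + v_{8} = v_{1} + 2·v_{6} — sig = (2; 1,2)
  • {3,5}:  v_{3} + v_{5} = 2·v_{2} — sig = (2; 2)
  • {1,2,7}:  v_{1} + v_{2} + v_{7} = 0 — sig = (3; —)
  • {1,2,6}:  v_{1} + v_{2} + v_{6} = v_{5} — sig = (3; 1)
  • {1,6,7}:  v_{1} + v_{6} + v_{7} = v_{8} — sig = (3; 1)
  • {2,4,7}:  v_{2} + v_{4} + v_{7} = v_{3} — sig = (3; 1)

Sorted signature multiset PRS(X):
{ (2; —),  (2; 1) ×4,  (2; 1,1),  (2; 1,2) ×3,  (2; 2),  (3; —),  (3; 1) ×3 }


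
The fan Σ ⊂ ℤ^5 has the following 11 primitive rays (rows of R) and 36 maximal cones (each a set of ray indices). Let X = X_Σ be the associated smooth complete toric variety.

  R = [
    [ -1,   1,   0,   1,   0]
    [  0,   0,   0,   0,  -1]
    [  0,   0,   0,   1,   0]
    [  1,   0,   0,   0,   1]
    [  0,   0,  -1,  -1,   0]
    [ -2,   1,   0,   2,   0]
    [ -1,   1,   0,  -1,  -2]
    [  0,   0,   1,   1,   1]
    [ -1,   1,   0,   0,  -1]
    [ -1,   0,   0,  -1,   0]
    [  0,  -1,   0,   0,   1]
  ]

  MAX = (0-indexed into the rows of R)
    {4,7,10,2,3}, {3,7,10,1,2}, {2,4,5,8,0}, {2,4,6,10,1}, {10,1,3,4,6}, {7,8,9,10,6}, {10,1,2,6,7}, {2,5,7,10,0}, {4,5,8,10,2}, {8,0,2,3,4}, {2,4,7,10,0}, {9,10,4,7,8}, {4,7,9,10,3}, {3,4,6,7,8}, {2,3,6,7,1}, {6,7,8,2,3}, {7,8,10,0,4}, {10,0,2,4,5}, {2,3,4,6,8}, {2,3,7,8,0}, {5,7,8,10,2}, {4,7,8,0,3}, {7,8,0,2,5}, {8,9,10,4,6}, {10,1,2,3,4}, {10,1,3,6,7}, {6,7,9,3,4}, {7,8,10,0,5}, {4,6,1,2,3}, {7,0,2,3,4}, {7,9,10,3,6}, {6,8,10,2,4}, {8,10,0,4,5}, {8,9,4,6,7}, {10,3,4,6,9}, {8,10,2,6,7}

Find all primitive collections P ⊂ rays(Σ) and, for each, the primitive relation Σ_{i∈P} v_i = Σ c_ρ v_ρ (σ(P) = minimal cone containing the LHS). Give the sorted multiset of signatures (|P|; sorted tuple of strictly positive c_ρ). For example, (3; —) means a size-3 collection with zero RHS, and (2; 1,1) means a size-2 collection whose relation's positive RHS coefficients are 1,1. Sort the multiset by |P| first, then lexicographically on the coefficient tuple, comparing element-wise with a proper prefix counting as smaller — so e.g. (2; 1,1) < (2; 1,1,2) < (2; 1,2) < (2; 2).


|primitive collections| = 20. Relations:

  P = {0,1}:  v_{0} + v_{1} = v_{2} + v_{8} ; sig = (2; 1,1)
  P = {1,8}:  v_{1} + v_{8} = v_{2} + v_{6} ; sig = (2; 1,1)
  P = {1,9}:  v_{1} + v_{9} = v_{6} + v_{10} ; sig = (2; 1,1)
  P = {2,9}:  v_{2} + v_{9} = v_{8} + v_{10} ; sig = (2; 1,1)
  P = {3,5}:  v_{3} + v_{5} = v_{0} + v_{2} + v_{4} + v_{7} ; sig = (2; 1,1,1,1)
  P = {0,9}:  v_{0} + v_{9} = v_{4} + v_{7} + 2·v_{8} + v_{10} ; sig = (2; 1,1,1,2)
  P = {5,6}:  v_{5} + v_{6} = v_{2} + 3·v_{8} + v_{10} ; sig = (2; 1,1,3)
  P = {1,5}:  v_{1} + v_{5} = 2·v_{2} + 2·v_{8} + v_{10} ; sig = (2; 1,2,2)
  P = {5,9}:  v_{5} + v_{9} = v_{0} + 2·v_{8} + 2·v_{10} ; sig = (2; 1,2,2)
  P = {0,6}:  v_{0} + v_{6} = 2·v_{8} ; sig = (2; 2)
  P = {1,4,7}:  v_{1} + v_{4} + v_{7} = 0 ; sig = (3; —)
  P = {3,8,10}:  v_{3} + v_{8} + v_{10} = v_{4} + v_{7} ; sig = (3; 1,1)
  P = {4,5,7}:  v_{4} + v_{5} + v_{7} = 2·v_{0} + v_{10} ; sig = (3; 1,2)
  P = {0,3,10}:  v_{0} + v_{3} + v_{10} = v_{2} + 2·v_{4} + 2·v_{7} ; sig = (3; 1,2,2)
  P = {3,8,9}:  v_{3} + v_{8} + v_{9} = 2·v_{4} + v_{6} + 2·v_{7} ; sig = (3; 1,2,2)
  P = {2,3,6,10}:  v_{2} + v_{3} + v_{6} + v_{10} = 0 ; sig = (4; —)
  P = {0,2,8,10}:  v_{0} + v_{2} + v_{8} + v_{10} = v_{5} ; sig = (4; 1)
  P = {2,4,6,7}:  v_{2} + v_{4} + v_{6} + v_{7} = v_{8} ; sig = (4; 1)
  P = {2,4,7,8}:  v_{2} + v_{4} + v_{7} + v_{8} = v_{0} ; sig = (4; 1)
  P = {4,6,7,10}:  v_{4} + v_{6} + v_{7} + v_{10} = v_{9} ; sig = (4; 1)

Hence PRS(X_Σ) =
    (2; 1,1)
    (2; 1,1)
    (2; 1,1)
    (2; 1,1)
    (2; 1,1,1,1)
    (2; 1,1,1,2)
    (2; 1,1,3)
    (2; 1,2,2)
    (2; 1,2,2)
    (2; 2)
    (3; —)
    (3; 1,1)
    (3; 1,2)
    (3; 1,2,2)
    (3; 1,2,2)
    (4; —)
    (4; 1)
    (4; 1)
    (4; 1)
    (4; 1)


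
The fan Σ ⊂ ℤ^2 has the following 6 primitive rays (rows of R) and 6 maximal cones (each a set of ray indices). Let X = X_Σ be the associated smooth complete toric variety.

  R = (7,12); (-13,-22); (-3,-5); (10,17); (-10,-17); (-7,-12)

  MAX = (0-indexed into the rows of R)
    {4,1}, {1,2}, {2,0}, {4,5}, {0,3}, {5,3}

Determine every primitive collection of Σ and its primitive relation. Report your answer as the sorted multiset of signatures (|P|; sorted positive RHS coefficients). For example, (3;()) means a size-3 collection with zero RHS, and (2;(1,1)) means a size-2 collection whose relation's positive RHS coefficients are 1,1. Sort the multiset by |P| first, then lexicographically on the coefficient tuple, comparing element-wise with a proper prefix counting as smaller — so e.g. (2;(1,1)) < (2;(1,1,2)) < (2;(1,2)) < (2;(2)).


Primitive collections (9):

  • {0,5}:  v_{0} + v_{5} = 0  so sig = (2;())
  • {3,4}:  v_{3} + v_{4} = 0  so sig = (2;())
  • {0,4}:  v_{0} + v_{4} = v_{2}  so sig = (2;(1))
  • {1,3}:  v_{1} + v_{3} = v_{2}  so sig = (2;(1))
  • {2,3}:  v_{2} + v_{3} = v_{0}  so sig = (2;(1))
  • {2,4}:  v_{2} + v_{4} = v_{1}  so sig = (2;(1))
  • {2,5}:  v_{2} + v_{5} = v_{4}  so sig = (2;(1))
  • {0,1}:  v_{0} + v_{1} = 2·v_{2}  so sig = (2;(2))
  • {1,5}:  v_{1} + v_{5} = 2·v_{4}  so sig = (2;(2))

Signatures (|P|; sorted positive RHS coefficients), sorted:
    |P|=2: 9 collections, coeffs (), (), (1), (1), (1), (1), (1), (2), (2)


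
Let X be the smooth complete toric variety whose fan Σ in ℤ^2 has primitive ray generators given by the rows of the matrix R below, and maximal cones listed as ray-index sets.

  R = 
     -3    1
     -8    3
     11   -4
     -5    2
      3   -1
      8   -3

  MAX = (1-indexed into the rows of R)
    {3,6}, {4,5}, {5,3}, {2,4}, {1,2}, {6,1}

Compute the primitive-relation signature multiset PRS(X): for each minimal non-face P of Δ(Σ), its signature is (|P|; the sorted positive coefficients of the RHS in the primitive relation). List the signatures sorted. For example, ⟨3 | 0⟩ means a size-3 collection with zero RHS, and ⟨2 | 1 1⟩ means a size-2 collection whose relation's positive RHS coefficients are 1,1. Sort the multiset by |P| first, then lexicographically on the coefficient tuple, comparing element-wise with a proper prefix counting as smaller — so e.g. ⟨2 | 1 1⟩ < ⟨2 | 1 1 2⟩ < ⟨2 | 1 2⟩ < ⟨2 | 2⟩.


Minimal non-faces — 9 found among 6 rays, 6 max cones:

  P = {1,5}:  v_{1} + v_{5} = 0  ⇒ sig = ⟨2 | 0⟩
  P = {2,6}:  v_{2} + v_{6} = 0  ⇒ sig = ⟨2 | 0⟩
  P = {1,3}:  v_{1} + v_{3} = v_{6}  ⇒ sig = ⟨2 | 1⟩
  P = {1,4}:  v_{1} + v_{4} = v_{2}  ⇒ sig = ⟨2 | 1⟩
  P = {2,3}:  v_{2} + v_{3} = v_{5}  ⇒ sig = ⟨2 | 1⟩
  P = {2,5}:  v_{2} + v_{5} = v_{4}  ⇒ sig = ⟨2 | 1⟩
  P = {4,6}:  v_{4} + v_{6} = v_{5}  ⇒ sig = ⟨2 | 1⟩
  P = {5,6}:  v_{5} + v_{6} = v_{3}  ⇒ sig = ⟨2 | 1⟩
  P = {3,4}:  v_{3} + v_{4} = 2·v_{5}  ⇒ sig = ⟨2 | 2⟩

Signatures (|P|; sorted positive RHS coefficients), sorted:
{ ⟨2 | 0⟩ ×2,  ⟨2 | 1⟩ ×6,  ⟨2 | 2⟩ }


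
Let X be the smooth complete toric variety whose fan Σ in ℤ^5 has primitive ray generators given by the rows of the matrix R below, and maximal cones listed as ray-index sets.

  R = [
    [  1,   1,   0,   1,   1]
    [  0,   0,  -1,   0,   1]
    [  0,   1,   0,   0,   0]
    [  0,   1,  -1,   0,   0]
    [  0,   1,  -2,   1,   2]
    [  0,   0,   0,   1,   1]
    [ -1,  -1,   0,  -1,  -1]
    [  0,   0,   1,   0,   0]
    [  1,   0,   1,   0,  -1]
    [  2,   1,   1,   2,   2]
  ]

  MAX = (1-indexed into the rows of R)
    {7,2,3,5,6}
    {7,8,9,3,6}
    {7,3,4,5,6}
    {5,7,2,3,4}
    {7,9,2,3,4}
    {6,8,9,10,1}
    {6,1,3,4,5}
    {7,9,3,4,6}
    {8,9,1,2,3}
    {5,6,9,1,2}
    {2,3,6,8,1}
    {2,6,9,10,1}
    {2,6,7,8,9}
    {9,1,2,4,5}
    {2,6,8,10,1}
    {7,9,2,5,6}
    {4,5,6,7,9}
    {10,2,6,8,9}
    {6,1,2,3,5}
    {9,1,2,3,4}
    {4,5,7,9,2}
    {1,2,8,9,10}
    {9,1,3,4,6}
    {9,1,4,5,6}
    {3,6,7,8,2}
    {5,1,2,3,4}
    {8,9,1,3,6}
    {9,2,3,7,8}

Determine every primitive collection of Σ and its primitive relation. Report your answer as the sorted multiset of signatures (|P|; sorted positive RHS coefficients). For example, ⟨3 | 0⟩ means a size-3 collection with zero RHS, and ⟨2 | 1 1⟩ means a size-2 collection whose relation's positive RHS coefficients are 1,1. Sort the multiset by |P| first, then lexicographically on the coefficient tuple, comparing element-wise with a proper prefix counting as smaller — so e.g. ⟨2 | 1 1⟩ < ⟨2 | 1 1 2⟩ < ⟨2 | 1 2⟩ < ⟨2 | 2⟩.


Minimal non-faces — 11 found among 10 rays, 28 max cones:

  P={1,7}:  v_{1} + v_{7} = 0 — sig = ⟨2 | 0⟩
  P={4,8}:  v_{4} + v_{8} = v_{3} — sig = ⟨2 | 1⟩
  P={5,8}:  v_{5} + v_{8} = v_{2} + v_{3} + v_{6} — sig = ⟨2 | 1 1 1⟩
  P={7,10}:  v_{7} + v_{10} = v_{2} + v_{6} + v_{8} + v_{9} — sig = ⟨2 | 1 1 1 1⟩
  P={5,10}:  v_{5} + v_{10} = 2·v_{1} + v_{2} + v_{6} — sig = ⟨2 | 1 1 2⟩
  P={3,10}:  v_{3} + v_{10} = 2·v_{1} + v_{8} — sig = ⟨2 | 1 2⟩
  P={4,10}:  v_{4} + v_{10} = 2·v_{1} — sig = ⟨2 | 2⟩
  P={2,4,6}:  v_{2} + v_{4} + v_{6} = v_{5} — sig = ⟨3 | 1⟩
  P={3,5,9}:  v_{3} + v_{5} + v_{9} = v_{1} + v_{4} — sig = ⟨3 | 1 1⟩
  P={2,3,6,9}:  v_{2} + v_{3} + v_{6} + v_{9} = v_{1} — sig = ⟨4 | 1⟩
  P={1,2,6,8,9}:  v_{1} + v_{2} + v_{6} + v_{8} + v_{9} = v_{10} — sig = ⟨5 | 1⟩

so the primitive-relation signature multiset is
{ ⟨2 | 0⟩,  ⟨2 | 1⟩,  ⟨2 | 1 1 1⟩,  ⟨2 | 1 1 1 1⟩,  ⟨2 | 1 1 2⟩,  ⟨2 | 1 2⟩,  ⟨2 | 2⟩,  ⟨3 | 1⟩,  ⟨3 | 1 1⟩,  ⟨4 | 1⟩,  ⟨5 | 1⟩ }


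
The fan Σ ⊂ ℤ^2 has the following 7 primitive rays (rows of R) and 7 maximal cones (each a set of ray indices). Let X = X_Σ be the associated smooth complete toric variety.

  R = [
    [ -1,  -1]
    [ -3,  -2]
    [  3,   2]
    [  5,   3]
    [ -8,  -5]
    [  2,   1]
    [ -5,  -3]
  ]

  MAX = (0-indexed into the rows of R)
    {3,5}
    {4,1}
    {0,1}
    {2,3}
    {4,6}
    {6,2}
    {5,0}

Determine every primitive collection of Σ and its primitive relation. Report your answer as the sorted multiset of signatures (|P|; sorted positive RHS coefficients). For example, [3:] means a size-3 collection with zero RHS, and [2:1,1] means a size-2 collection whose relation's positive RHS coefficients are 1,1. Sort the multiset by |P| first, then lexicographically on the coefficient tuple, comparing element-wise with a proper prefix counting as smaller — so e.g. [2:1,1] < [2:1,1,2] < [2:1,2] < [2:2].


14 collections generate NE(X_Σ); each relation:

  • {1,2}:  v_{1} + v_{2} = 0 ; sig = [2:]
  • {3,6}:  v_{3} + v_{6} = 0 ; sig = [2:]
  • {0,2}:  v_{0} + v_{2} = v_{5} ; sig = [2:1]
  • {1,3}:  v_{1} + v_{3} = v_{5} ; sig = [2:1]
  • {1,5}:  v_{1} + v_{5} = v_{0} ; sig = [2:1]
  • {1,6}:  v_{1} + v_{6} = v_{4} ; sig = [2:1]
  • {2,4}:  v_{2} + v_{4} = v_{6} ; sig = [2:1]
  • {2,5}:  v_{2} + v_{5} = v_{3} ; sig = [2:1]
  • {3,4}:  v_{3} + v_{4} = v_{1} ; sig = [2:1]
  • {5,6}:  v_{5} + v_{6} = v_{1} ; sig = [2:1]
  • {0,3}:  v_{0} + v_{3} = 2·v_{5} ; sig = [2:2]
  • {0,6}:  v_{0} + v_{6} = 2·v_{1} ; sig = [2:2]
  • {4,5}:  v_{4} + v_{5} = 2·v_{1} ; sig = [2:2]
  • {0,4}:  v_{0} + v_{4} = 3·v_{1} ; sig = [2:3]

Hence PRS(X_Σ) =
    |P|=2: 14 collections, coeffs (), (), (1), (1), (1), (1), (1), (1), (1), (1), (2), (2), (2), (3)


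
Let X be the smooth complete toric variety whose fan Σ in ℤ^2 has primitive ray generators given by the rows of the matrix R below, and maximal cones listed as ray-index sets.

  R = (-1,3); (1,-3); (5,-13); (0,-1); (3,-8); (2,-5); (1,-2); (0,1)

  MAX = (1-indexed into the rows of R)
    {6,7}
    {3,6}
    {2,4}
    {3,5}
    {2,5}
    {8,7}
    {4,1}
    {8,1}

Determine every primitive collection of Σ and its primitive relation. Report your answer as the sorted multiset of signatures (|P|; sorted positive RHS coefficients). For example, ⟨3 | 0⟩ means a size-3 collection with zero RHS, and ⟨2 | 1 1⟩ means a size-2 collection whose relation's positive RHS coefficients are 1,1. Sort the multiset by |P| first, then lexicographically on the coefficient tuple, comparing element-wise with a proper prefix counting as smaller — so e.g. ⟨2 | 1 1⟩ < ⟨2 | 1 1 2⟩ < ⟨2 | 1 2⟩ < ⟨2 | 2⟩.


Σ has 20 primitive collections:

  P={1,2}:  v_{1} + v_{2} = 0  so sig = ⟨2 | 0⟩
  P={4,8}:  v_{4} + v_{8} = 0  so sig = ⟨2 | 0⟩
  P={1,5}:  v_{1} + v_{5} = v_{6}  so sig = ⟨2 | 1⟩
  P={1,6}:  v_{1} + v_{6} = v_{7}  so sig = ⟨2 | 1⟩
  P={1,7}:  v_{1} + v_{7} = v_{8}  so sig = ⟨2 | 1⟩
  P={2,6}:  v_{2} + v_{6} = v_{5}  so sig = ⟨2 | 1⟩
  P={2,7}:  v_{2} + v_{7} = v_{6}  so sig = ⟨2 | 1⟩
  P={2,8}:  v_{2} + v_{8} = v_{7}  so sig = ⟨2 | 1⟩
  P={4,7}:  v_{4} + v_{7} = v_{2}  so sig = ⟨2 | 1⟩
  P={5,6}:  v_{5} + v_{6} = v_{3}  so sig = ⟨2 | 1⟩
  P={5,8}:  v_{5} + v_{8} = v_{6} + v_{7}  so sig = ⟨2 | 1 1⟩
  P={3,4}:  v_{3} + v_{4} = 2·v_{2} + v_{5}  so sig = ⟨2 | 1 2⟩
  P={3,8}:  v_{3} + v_{8} = 2·v_{6} + v_{7}  so sig = ⟨2 | 1 2⟩
  P={1,3}:  v_{1} + v_{3} = 2·v_{6}  so sig = ⟨2 | 2⟩
  P={2,3}:  v_{2} + v_{3} = 2·v_{5}  so sig = ⟨2 | 2⟩
  P={4,6}:  v_{4} + v_{6} = 2·v_{2}  so sig = ⟨2 | 2⟩
  P={5,7}:  v_{5} + v_{7} = 2·v_{6}  so sig = ⟨2 | 2⟩
  P={6,8}:  v_{6} + v_{8} = 2·v_{7}  so sig = ⟨2 | 2⟩
  P={3,7}:  v_{3} + v_{7} = 3·v_{6}  so sig = ⟨2 | 3⟩
  P={4,5}:  v_{4} + v_{5} = 3·v_{2}  so sig = ⟨2 | 3⟩

Hence PRS(X_Σ) =
    ⟨2 | 0⟩
    ⟨2 | 0⟩
    ⟨2 | 1⟩
    ⟨2 | 1⟩
    ⟨2 | 1⟩
    ⟨2 | 1⟩
    ⟨2 | 1⟩
    ⟨2 | 1⟩
    ⟨2 | 1⟩
    ⟨2 | 1⟩
    ⟨2 | 1 1⟩
    ⟨2 | 1 2⟩
    ⟨2 | 1 2⟩
    ⟨2 | 2⟩
    ⟨2 | 2⟩
    ⟨2 | 2⟩
    ⟨2 | 2⟩
    ⟨2 | 2⟩
    ⟨2 | 3⟩
    ⟨2 | 3⟩


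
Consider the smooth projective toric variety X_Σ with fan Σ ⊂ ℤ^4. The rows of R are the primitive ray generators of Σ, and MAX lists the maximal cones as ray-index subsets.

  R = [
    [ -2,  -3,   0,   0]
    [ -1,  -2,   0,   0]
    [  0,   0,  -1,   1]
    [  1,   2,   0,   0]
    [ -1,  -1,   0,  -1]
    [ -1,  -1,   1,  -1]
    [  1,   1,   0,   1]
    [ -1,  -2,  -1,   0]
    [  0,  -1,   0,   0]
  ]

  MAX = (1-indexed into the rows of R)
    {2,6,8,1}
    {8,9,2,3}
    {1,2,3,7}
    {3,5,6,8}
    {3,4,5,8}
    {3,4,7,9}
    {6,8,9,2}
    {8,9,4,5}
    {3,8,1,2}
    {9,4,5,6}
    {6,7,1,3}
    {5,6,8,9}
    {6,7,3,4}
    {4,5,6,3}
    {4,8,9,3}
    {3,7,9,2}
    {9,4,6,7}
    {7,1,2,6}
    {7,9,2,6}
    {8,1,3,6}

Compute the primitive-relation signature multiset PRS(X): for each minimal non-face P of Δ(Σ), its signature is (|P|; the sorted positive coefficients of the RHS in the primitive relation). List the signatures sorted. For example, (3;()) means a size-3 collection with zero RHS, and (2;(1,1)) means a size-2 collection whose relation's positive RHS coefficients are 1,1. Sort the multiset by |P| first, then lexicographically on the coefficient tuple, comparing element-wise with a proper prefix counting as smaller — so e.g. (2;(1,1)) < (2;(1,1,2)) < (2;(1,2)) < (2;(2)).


Minimal non-faces — 11 found among 9 rays, 20 max cones:

  {2,4}:  v_{2} + v_{4} = 0  so sig = (2;())
  {5,7}:  v_{5} + v_{7} = 0  so sig = (2;())
  {1,4}:  v_{1} + v_{4} = v_{3} + v_{6}  so sig = (2;(1,1))
  {2,5}:  v_{2} + v_{5} = v_{6} + v_{8}  so sig = (2;(1,1))
  {7,8}:  v_{7} + v_{8} = v_{3} + v_{9}  so sig = (2;(1,1))
  {1,5}:  v_{1} + v_{5} = v_{3} + 2·v_{6} + v_{8}  so sig = (2;(1,1,2))
  {1,9}:  v_{1} + v_{9} = 2·v_{2}  so sig = (2;(2))
  {2,3,6}:  v_{2} + v_{3} + v_{6} = v_{1}  so sig = (3;(1))
  {3,5,9}:  v_{3} + v_{5} + v_{9} = v_{8}  so sig = (3;(1))
  {3,6,9}:  v_{3} + v_{6} + v_{9} = v_{2}  so sig = (3;(1))
  {4,6,8}:  v_{4} + v_{6} + v_{8} = v_{5}  so sig = (3;(1))

Signatures (|P|; sorted positive RHS coefficients), sorted:
    |P|=2: 7 collections, coeffs (), (), (1,1), (1,1), (1,1), (1,1,2), (2)
    |P|=3: 4 collections, coeffs (1), (1), (1), (1)
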